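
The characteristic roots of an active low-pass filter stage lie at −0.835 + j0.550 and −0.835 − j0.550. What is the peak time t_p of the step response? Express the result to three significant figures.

t_p = π/ω_d with ω_d = 0.550 (the imaginary part), so t_p = 5.71 s.

t_p ≈ 5.71 s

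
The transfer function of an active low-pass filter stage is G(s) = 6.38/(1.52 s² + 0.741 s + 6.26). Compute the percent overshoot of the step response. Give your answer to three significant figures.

%OS ≈ 68.4%

Dividing through by 1.52: denominator becomes s² + 0.4875 s + 4.118.
So ω_n = √4.118 = 2.03 rad/s and ζ = 0.4875/(2·2.03) = 0.120.
%OS = 100·exp(−πζ/√(1−ζ²)) = 68.4%.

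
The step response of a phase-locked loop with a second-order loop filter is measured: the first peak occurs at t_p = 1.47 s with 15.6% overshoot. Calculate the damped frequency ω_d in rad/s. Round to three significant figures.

t_p = π/ω_d, so ω_d = π/1.47 = 2.14 rad/s.

ω_d ≈ 2.14 rad/s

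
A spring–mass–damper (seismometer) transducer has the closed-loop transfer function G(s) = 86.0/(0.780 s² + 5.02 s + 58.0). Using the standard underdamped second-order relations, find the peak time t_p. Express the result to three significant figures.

Dividing through by 0.780: denominator becomes s² + 6.436 s + 74.36.
So ω_n = √74.36 = 8.62 rad/s and ζ = 6.436/(2·8.62) = 0.373.
ω_d = ω_n√(1−ζ²) = 8.00 rad/s. t_p = π/ω_d = 0.393 s.

t_p ≈ 0.393 s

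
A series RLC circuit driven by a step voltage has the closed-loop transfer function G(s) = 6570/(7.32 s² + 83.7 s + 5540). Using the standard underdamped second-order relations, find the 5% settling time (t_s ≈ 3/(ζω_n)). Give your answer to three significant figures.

Dividing through by 7.32: denominator becomes s² + 11.43 s + 756.8.
So ω_n = √756.8 = 27.5 rad/s and ζ = 11.43/(2·27.5) = 0.208.
t_s ≈ 3/(ζω_n) = 0.525 s.

t_s ≈ 0.525 s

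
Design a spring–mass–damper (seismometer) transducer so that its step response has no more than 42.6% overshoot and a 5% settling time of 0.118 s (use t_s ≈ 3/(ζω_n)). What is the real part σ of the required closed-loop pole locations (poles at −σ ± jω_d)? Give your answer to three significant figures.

The settling-time spec alone fixes σ = ζω_n = 3/t_s = 3/0.118 = 25.4.
(Overshoot then fixes ζ = 0.262 and hence ω_d = σ·√(1−ζ²)/ζ = 93.6 rad/s.)

σ ≈ 25.4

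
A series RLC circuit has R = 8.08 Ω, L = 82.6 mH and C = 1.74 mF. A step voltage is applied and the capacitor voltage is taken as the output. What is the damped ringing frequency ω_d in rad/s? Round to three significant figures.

For a series RLC circuit (capacitor voltage as output), ω_n = 1/√(LC) = 1/√(82.6 mH · 1.74 mF) = 83.4 rad/s.
ζ = (R/2)·√(C/L) = (8.08/2)·√(1.74 mF/82.6 mH) = 0.586.
ω_d = ω_n√(1−ζ²) = 67.6 rad/s.

ω_d ≈ 67.6 rad/s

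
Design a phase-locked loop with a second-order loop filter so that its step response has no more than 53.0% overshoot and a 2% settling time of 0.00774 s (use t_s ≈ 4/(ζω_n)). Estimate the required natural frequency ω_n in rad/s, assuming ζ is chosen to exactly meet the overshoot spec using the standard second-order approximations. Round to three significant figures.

ω_n ≈ 2610 rad/s

From %OS = 100·exp(−πζ/√(1−ζ²)), invert to get ζ = −ln(OS)/√(π² + ln²(OS)) with OS = 0.530.
−ln 0.530 = 0.6349, so ζ = 0.6349/√(π² + 0.4031) = 0.198.
From t_s ≈ 4/(ζω_n): ω_n = 4/(ζ·t_s) = 4/(0.198·0.00774) = 2610 rad/s.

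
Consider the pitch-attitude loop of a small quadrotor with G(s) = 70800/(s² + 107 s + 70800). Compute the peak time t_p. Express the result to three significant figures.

t_p ≈ 0.0121 s

Matching coefficients with s² + 2ζω_n s + ω_n² gives ω_n² = 70800 ⇒ ω_n = 266 rad/s, and ζ = 107/(2ω_n) = 0.201.
The damped frequency ω_d = ω_n√(1−ζ²) = 261 rad/s. Then t_p = π/ω_d = 0.0121 s.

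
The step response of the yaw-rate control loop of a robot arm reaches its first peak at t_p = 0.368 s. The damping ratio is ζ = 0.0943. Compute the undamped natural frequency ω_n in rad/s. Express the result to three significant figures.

Peak time t_p = π/ω_d, so ω_d = π/t_p = π/0.368 = 8.54 rad/s.
ω_n = ω_d/√(1−ζ²) = 8.54/√0.991 = 8.58 rad/s.

ω_n ≈ 8.58 rad/s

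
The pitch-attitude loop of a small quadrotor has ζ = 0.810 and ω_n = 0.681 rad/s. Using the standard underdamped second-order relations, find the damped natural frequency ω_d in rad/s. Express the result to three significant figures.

ω_d = ω_n√(1−ζ²) = 0.681·√0.344 = 0.399 rad/s.

ω_d ≈ 0.399 rad/s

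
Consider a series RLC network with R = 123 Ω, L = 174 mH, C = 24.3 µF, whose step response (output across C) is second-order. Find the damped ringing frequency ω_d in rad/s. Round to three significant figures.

For a series RLC circuit (capacitor voltage as output), ω_n = 1/√(LC) = 1/√(174 mH · 24.3 µF) = 486 rad/s.
ζ = (R/2)·√(C/L) = (123/2)·√(24.3 µF/174 mH) = 0.727.
The damped frequency ω_d = ω_n√(1−ζ²) = 334 rad/s.

ω_d ≈ 334 rad/s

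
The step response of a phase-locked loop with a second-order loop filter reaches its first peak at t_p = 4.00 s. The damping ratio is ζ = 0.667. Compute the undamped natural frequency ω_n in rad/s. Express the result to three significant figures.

ω_n ≈ 1.05 rad/s

Peak time t_p = π/ω_d, so ω_d = π/t_p = π/4.00 = 0.785 rad/s.
ω_n = ω_d/√(1−ζ²) = 0.785/√0.555 = 1.05 rad/s.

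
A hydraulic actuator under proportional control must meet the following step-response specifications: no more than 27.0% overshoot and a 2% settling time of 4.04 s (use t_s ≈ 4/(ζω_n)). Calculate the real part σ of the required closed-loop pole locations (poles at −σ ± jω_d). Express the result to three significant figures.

The settling-time spec alone fixes σ = ζω_n = 4/t_s = 4/4.04 = 0.990.
(Overshoot then fixes ζ = 0.385 and hence ω_d = σ·√(1−ζ²)/ζ = 2.38 rad/s.)

σ ≈ 0.990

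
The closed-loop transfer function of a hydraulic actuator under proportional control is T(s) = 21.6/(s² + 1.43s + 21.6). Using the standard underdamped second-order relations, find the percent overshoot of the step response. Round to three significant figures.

%OS ≈ 61.3%

Comparing the denominator to s² + 2ζω_n s + ω_n²: ω_n = √21.6 = 4.65 rad/s, and 2ζω_n = 1.43 so ζ = 1.43/(2·4.65) = 0.154.
%OS = 100·exp(−πζ/√(1−ζ²)) = 61.3%.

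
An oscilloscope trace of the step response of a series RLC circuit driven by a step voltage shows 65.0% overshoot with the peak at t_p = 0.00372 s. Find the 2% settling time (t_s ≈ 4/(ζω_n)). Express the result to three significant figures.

t_s ≈ 0.0345 s

From the overshoot, ζ = −ln(OS)/√(π²+ln²(OS)) = 0.136.
t_p = π/ω_d ⇒ ω_d = 845 rad/s; then ω_n = ω_d/√(1−ζ²) = 852 rad/s.
t_s ≈ 4/(ζω_n) = 4/(0.136·852) = 0.0345 s.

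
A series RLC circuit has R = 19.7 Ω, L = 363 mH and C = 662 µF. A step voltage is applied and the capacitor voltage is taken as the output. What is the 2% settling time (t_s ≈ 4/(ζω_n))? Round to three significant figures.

For a series RLC circuit (capacitor voltage as output), ω_n = 1/√(LC) = 1/√(363 mH · 662 µF) = 64.5 rad/s.
ζ = (R/2)·√(C/L) = (19.7/2)·√(662 µF/363 mH) = 0.421.
t_s ≈ 4/(ζω_n) = 0.147 s.

t_s ≈ 0.147 s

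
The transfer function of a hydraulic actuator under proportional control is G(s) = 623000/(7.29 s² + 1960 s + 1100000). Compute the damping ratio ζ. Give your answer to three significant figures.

Dividing through by 7.29: denominator becomes s² + 268.9 s + 150900.
So ω_n = √150900 = 388 rad/s and ζ = 268.9/(2·388) = 0.346.

ζ ≈ 0.346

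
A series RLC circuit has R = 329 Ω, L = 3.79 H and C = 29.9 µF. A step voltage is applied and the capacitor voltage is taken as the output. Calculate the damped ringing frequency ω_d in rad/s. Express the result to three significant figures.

ω_d ≈ 83.3 rad/s

For a series RLC circuit (capacitor voltage as output), ω_n = 1/√(LC) = 1/√(3.79 H · 29.9 µF) = 93.9 rad/s.
ζ = (R/2)·√(C/L) = (329/2)·√(29.9 µF/3.79 H) = 0.462.
ω_d = 93.9·√(1 − 0.462²) = 83.3 rad/s.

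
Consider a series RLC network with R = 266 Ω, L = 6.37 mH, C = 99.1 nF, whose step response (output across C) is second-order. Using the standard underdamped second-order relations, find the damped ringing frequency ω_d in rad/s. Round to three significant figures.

ω_d ≈ 33900 rad/s

For a series RLC circuit (capacitor voltage as output), ω_n = 1/√(LC) = 1/√(6.37 mH · 99.1 nF) = 39800 rad/s.
ζ = (R/2)·√(C/L) = (266/2)·√(99.1 nF/6.37 mH) = 0.525.
ω_d = 39800·√(1 − 0.525²) = 33900 rad/s.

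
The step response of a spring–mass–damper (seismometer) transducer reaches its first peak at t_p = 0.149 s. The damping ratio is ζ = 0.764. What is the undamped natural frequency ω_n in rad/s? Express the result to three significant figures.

ω_n ≈ 32.7 rad/s

Peak time t_p = π/ω_d, so ω_d = π/t_p = π/0.149 = 21.1 rad/s.
ω_n = ω_d/√(1−ζ²) = 21.1/√0.416 = 32.7 rad/s.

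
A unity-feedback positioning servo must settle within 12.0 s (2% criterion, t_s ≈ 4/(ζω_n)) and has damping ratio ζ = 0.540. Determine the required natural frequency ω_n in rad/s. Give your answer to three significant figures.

Rearranging t_s ≈ 4/(ζω_n) gives ω_n = 4/(ζ·t_s) = 4/(0.540 × 12.0) = 0.617 rad/s.

ω_n ≈ 0.617 rad/s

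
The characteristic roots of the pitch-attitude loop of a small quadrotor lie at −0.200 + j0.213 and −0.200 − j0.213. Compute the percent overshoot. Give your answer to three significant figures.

%OS ≈ 5.23%

With σ = 0.200, ω_d = 0.213: ω_n = √(σ²+ω_d²) = 0.292 rad/s, ζ = σ/ω_n = 0.685.
%OS = 100 e^{−πζ/√(1−ζ²)} with ζ = 0.685 gives 5.23%.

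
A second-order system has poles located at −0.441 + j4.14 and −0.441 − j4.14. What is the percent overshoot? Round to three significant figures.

|pole| = ω_n = √(0.441² + 4.14²) = 4.16 rad/s; ζ = cos θ = σ/ω_n = 0.106.
%OS = 100·exp(−πζ/√(1−ζ²)) = 71.6%.

%OS ≈ 71.6%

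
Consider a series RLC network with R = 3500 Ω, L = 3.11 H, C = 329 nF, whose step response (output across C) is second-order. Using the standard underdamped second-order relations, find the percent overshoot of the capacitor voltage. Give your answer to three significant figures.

For a series RLC circuit (capacitor voltage as output), ω_n = 1/√(LC) = 1/√(3.11 H · 329 nF) = 989 rad/s.
ζ = (R/2)·√(C/L) = (3500/2)·√(329 nF/3.11 H) = 0.569.
%OS = 100·exp(−πζ/√(1−ζ²)) = 11.4%.

%OS ≈ 11.4%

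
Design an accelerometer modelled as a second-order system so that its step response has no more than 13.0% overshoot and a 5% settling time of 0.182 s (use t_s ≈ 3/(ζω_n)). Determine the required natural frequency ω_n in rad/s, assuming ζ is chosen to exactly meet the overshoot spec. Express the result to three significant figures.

ω_n ≈ 30.3 rad/s

From %OS = 100·exp(−πζ/√(1−ζ²)), invert to get ζ = −ln(OS)/√(π² + ln²(OS)) with OS = 0.130.
−ln 0.130 = 2.040, so ζ = 2.040/√(π² + 4.163) = 0.545.
Then ω_n = 3/(ζ t_s) = 3/(0.545 × 0.182) = 30.3 rad/s.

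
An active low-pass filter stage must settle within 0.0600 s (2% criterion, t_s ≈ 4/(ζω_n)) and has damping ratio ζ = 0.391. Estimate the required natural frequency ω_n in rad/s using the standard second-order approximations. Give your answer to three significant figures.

Rearranging t_s ≈ 4/(ζω_n) gives ω_n = 4/(ζ·t_s) = 4/(0.391 × 0.0600) = 171 rad/s.

ω_n ≈ 171 rad/s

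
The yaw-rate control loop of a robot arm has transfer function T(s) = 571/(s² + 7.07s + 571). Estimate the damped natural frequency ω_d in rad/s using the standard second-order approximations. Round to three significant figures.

ω_d ≈ 23.6 rad/s

Comparing the denominator to s² + 2ζω_n s + ω_n²: ω_n = √571 = 23.9 rad/s, and 2ζω_n = 7.07 so ζ = 7.07/(2·23.9) = 0.148.
ω_d = 23.9·√(1 − 0.148²) = 23.6 rad/s.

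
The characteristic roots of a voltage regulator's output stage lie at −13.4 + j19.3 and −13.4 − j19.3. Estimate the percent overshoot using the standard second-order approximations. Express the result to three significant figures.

The poles are at −σ ± jω_d with σ = 13.4 and ω_d = 19.3, so ω_n = √(σ²+ω_d²) = 23.5 rad/s and ζ = σ/ω_n = 0.570.
%OS = 100·exp(−πζ/√(1−ζ²)) = 11.3%.

%OS ≈ 11.3%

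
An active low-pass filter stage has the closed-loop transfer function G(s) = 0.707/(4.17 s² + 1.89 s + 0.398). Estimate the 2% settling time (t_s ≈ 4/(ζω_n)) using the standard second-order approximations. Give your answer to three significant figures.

Dividing through by 4.17: denominator becomes s² + 0.4532 s + 0.09544.
So ω_n = √0.09544 = 0.309 rad/s and ζ = 0.4532/(2·0.309) = 0.734.
t_s ≈ 4/(ζω_n) = 17.7 s.

t_s ≈ 17.7 s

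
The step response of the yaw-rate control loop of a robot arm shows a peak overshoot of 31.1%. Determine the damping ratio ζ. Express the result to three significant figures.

ζ = −ln(OS)/√(π² + (ln OS)²). With OS = 0.311, ln OS = −1.168 and ζ = 1.168/3.352 = 0.348.

ζ ≈ 0.348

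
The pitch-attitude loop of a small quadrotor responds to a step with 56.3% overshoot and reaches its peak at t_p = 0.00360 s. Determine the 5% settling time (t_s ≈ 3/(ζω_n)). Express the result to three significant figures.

t_s ≈ 0.0188 s

ζ from %OS: ζ = |ln 0.563|/√(π²+ln²0.563) = 0.180.
t_p = π/ω_d ⇒ ω_d = 873 rad/s; then ω_n = ω_d/√(1−ζ²) = 887 rad/s.
t_s ≈ 3/(ζω_n) = 3/(0.180·887) = 0.0188 s.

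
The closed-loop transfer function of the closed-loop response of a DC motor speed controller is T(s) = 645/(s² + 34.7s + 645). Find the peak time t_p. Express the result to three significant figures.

Matching coefficients with s² + 2ζω_n s + ω_n² gives ω_n² = 645 ⇒ ω_n = 25.4 rad/s, and ζ = 34.7/(2ω_n) = 0.683.
ω_d = 25.4·√(1 − 0.683²) = 18.5 rad/s. Then t_p = π/ω_d = 0.169 s.

t_p ≈ 0.169 s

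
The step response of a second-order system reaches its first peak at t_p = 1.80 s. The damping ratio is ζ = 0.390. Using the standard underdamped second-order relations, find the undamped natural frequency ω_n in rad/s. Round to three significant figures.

ω_n ≈ 1.90 rad/s

Peak time t_p = π/ω_d, so ω_d = π/t_p = π/1.80 = 1.75 rad/s.
ω_n = ω_d/√(1−ζ²) = 1.75/√0.848 = 1.90 rad/s.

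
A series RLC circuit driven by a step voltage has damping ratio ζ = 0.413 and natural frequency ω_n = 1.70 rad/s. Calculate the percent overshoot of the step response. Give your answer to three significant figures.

For an underdamped second-order system, %OS = 100·exp(−πζ/√(1−ζ²)).
πζ/√(1−ζ²) = π·0.413/√(1−0.171) = 1.425, so %OS = 100·e^(−1.425) = 24.1%.

%OS ≈ 24.1%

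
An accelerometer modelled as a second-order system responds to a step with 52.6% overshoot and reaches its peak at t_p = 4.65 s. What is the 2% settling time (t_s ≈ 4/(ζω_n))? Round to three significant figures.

ζ from %OS: ζ = |ln 0.526|/√(π²+ln²0.526) = 0.200.
t_p = π/ω_d ⇒ ω_d = 0.676 rad/s; then ω_n = ω_d/√(1−ζ²) = 0.690 rad/s.
t_s ≈ 4/(ζω_n) = 4/(0.200·0.690) = 29.0 s.

t_s ≈ 29.0 s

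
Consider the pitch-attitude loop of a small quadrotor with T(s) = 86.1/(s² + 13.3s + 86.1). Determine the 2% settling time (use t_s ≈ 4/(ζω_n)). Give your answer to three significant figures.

Comparing the denominator to s² + 2ζω_n s + ω_n²: ω_n = √86.1 = 9.28 rad/s, and 2ζω_n = 13.3 so ζ = 13.3/(2·9.28) = 0.717.
t_s ≈ 4/(ζω_n) = 4/(0.717·9.28) = 0.602 s.

t_s ≈ 0.602 s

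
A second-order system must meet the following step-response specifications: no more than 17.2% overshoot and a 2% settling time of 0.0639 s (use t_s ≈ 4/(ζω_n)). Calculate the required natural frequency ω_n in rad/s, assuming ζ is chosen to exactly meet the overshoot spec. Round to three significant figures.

ω_n ≈ 128 rad/s

ζ = −ln(OS)/√(π² + (ln OS)²). With OS = 0.172, ln OS = −1.760 and ζ = 1.760/3.601 = 0.489.
From t_s ≈ 4/(ζω_n): ω_n = 4/(ζ·t_s) = 4/(0.489·0.0639) = 128 rad/s.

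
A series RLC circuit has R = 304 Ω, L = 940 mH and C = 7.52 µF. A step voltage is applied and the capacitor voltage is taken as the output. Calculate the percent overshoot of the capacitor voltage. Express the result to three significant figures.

%OS ≈ 22.4%

For a series RLC circuit (capacitor voltage as output), ω_n = 1/√(LC) = 1/√(940 mH · 7.52 µF) = 376 rad/s.
ζ = (R/2)·√(C/L) = (304/2)·√(7.52 µF/940 mH) = 0.430.
Overshoot: exp(−π·0.430/√(1−0.430²)) = 0.224, i.e. 22.4%.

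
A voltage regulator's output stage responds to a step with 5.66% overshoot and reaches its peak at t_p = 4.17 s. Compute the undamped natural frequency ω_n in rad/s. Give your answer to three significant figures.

ω_n ≈ 1.02 rad/s

ζ from %OS: ζ = |ln 0.0566|/√(π²+ln²0.0566) = 0.675.
t_p = π/ω_d ⇒ ω_d = 0.753 rad/s; then ω_n = ω_d/√(1−ζ²) = 1.02 rad/s.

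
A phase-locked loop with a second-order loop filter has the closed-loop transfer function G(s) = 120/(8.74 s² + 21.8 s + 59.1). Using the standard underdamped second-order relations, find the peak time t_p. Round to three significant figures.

Dividing through by 8.74: denominator becomes s² + 2.494 s + 6.762.
So ω_n = √6.762 = 2.60 rad/s and ζ = 2.494/(2·2.60) = 0.480.
ω_d = 2.60·√(1 − 0.480²) = 2.28 rad/s. t_p = π/ω_d = 1.38 s.

t_p ≈ 1.38 s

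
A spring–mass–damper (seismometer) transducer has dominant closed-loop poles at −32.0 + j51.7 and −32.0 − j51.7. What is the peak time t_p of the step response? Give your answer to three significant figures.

t_p = π/ω_d with ω_d = 51.7 (the imaginary part), so t_p = 0.0608 s.

t_p ≈ 0.0608 s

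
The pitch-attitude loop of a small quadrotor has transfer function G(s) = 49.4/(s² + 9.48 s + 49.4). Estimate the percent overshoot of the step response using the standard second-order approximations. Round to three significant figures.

%OS ≈ 5.67%

ω_n = √49.4 = 7.03 rad/s; ζ = 9.48/(2·7.03) = 0.674.
%OS = 100 e^{−πζ/√(1−ζ²)} with ζ = 0.674 gives 5.67%.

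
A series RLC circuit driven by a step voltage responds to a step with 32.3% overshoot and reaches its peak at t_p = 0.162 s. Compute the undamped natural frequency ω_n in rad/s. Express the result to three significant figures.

ω_n ≈ 20.6 rad/s

From the overshoot, ζ = −ln(OS)/√(π²+ln²(OS)) = 0.338.
From t_p = π/ω_d, ω_d = π/0.162 = 19.4 rad/s, so ω_n = ω_d/√(1−ζ²) = 20.6 rad/s.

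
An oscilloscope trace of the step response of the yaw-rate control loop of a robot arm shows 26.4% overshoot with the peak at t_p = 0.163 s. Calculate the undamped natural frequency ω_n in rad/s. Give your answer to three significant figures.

The overshoot fixes ζ = −ln(OS)/√(π²+ln²(OS)) = 0.390.
t_p = π/ω_d ⇒ ω_d = 19.3 rad/s; then ω_n = ω_d/√(1−ζ²) = 20.9 rad/s.

ω_n ≈ 20.9 rad/s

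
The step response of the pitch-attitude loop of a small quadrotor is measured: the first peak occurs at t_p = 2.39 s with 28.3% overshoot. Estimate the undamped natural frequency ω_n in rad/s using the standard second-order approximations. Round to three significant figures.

ζ from %OS: ζ = |ln 0.283|/√(π²+ln²0.283) = 0.373.
From t_p = π/ω_d, ω_d = π/2.39 = 1.31 rad/s, so ω_n = ω_d/√(1−ζ²) = 1.42 rad/s.

ω_n ≈ 1.42 rad/s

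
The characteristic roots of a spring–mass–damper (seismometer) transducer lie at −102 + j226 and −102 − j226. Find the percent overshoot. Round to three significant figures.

The poles are at −σ ± jω_d with σ = 102 and ω_d = 226, so ω_n = √(σ²+ω_d²) = 248 rad/s and ζ = σ/ω_n = 0.411.
Overshoot: exp(−π·0.411/√(1−0.411²)) = 0.242, i.e. 24.2%.

%OS ≈ 24.2%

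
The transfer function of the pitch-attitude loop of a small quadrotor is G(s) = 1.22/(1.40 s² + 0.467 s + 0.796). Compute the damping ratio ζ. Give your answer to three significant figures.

Dividing through by 1.40: denominator becomes s² + 0.3336 s + 0.5686.
So ω_n = √0.5686 = 0.754 rad/s and ζ = 0.3336/(2·0.754) = 0.221.

ζ ≈ 0.221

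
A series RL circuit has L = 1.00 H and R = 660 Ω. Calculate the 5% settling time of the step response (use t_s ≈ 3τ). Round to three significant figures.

τ = L/R = 1.00/660 = 0.00152 s.
t_s ≈ 3τ = 0.00455 s.

t_s ≈ 0.00455 s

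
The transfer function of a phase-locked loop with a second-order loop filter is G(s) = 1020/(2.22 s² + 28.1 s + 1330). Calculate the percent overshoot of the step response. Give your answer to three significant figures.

%OS ≈ 43.1%

Dividing through by 2.22: denominator becomes s² + 12.66 s + 599.1.
So ω_n = √599.1 = 24.5 rad/s and ζ = 12.66/(2·24.5) = 0.259.
Overshoot: exp(−π·0.259/√(1−0.259²)) = 0.431, i.e. 43.1%.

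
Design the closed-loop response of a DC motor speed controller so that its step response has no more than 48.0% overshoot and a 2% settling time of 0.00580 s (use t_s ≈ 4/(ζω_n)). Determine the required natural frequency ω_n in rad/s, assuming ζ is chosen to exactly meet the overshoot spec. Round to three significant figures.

ω_n ≈ 3030 rad/s

Inverting the overshoot relation: ζ = |ln 0.480|/√(π² + ln²0.480) = 0.228.
From t_s ≈ 4/(ζω_n): ω_n = 4/(ζ·t_s) = 4/(0.228·0.00580) = 3030 rad/s.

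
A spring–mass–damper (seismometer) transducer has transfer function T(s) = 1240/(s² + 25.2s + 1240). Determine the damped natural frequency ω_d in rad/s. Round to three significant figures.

ω_n = √1240 = 35.2 rad/s; ζ = 25.2/(2·35.2) = 0.358.
ω_d = 35.2·√(1 − 0.358²) = 32.9 rad/s.

ω_d ≈ 32.9 rad/s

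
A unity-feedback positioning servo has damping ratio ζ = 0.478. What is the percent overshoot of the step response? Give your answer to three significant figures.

%OS ≈ 18.1%

For an underdamped second-order system, %OS = 100·exp(−πζ/√(1−ζ²)).
πζ/√(1−ζ²) = π·0.478/√(1−0.228) = 1.710, so %OS = 100·e^(−1.710) = 18.1%.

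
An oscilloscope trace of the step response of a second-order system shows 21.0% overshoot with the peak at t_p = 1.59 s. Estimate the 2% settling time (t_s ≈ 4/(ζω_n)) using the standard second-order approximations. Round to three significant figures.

t_s ≈ 4.08 s

From the overshoot, ζ = −ln(OS)/√(π²+ln²(OS)) = 0.445.
From t_p = π/ω_d, ω_d = π/1.59 = 1.98 rad/s, so ω_n = ω_d/√(1−ζ²) = 2.21 rad/s.
t_s ≈ 4/(ζω_n) = 4/(0.445·2.21) = 4.08 s.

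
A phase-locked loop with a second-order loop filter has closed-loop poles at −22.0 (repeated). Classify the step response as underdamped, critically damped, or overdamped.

critically damped

Since there is a repeated negative-real pole, the response is critically damped.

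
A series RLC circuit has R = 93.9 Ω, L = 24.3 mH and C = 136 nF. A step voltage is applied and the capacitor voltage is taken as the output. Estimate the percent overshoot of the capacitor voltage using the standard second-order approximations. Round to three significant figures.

%OS ≈ 70.4%

For a series RLC circuit (capacitor voltage as output), ω_n = 1/√(LC) = 1/√(24.3 mH · 136 nF) = 17400 rad/s.
ζ = (R/2)·√(C/L) = (93.9/2)·√(136 nF/24.3 mH) = 0.111.
%OS = 100·exp(−πζ/√(1−ζ²)) = 70.4%.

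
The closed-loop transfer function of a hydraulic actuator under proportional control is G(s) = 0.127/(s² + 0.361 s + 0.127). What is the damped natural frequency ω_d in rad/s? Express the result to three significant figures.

ω_n = √0.127 = 0.356 rad/s; ζ = 0.361/(2·0.356) = 0.506.
The damped frequency ω_d = ω_n√(1−ζ²) = 0.307 rad/s.

ω_d ≈ 0.307 rad/s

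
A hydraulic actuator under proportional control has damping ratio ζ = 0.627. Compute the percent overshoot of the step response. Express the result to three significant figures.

%OS ≈ 7.98%

For an underdamped second-order system, %OS = 100·exp(−πζ/√(1−ζ²)).
πζ/√(1−ζ²) = π·0.627/√(1−0.393) = 2.529, so %OS = 100·e^(−2.529) = 7.98%.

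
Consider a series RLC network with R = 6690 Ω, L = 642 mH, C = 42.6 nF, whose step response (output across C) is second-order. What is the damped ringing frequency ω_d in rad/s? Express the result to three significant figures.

ω_d ≈ 3070 rad/s

For a series RLC circuit (capacitor voltage as output), ω_n = 1/√(LC) = 1/√(642 mH · 42.6 nF) = 6050 rad/s.
ζ = (R/2)·√(C/L) = (6690/2)·√(42.6 nF/642 mH) = 0.862.
The damped frequency ω_d = ω_n√(1−ζ²) = 3070 rad/s.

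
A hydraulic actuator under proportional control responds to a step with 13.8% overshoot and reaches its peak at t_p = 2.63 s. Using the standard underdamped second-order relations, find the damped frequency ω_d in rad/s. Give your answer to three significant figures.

ω_d ≈ 1.19 rad/s

t_p = π/ω_d, so ω_d = π/2.63 = 1.19 rad/s.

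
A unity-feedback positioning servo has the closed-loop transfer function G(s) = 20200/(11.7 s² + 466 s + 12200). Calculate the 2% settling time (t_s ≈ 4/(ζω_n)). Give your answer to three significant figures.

t_s ≈ 0.201 s

Dividing through by 11.7: denominator becomes s² + 39.83 s + 1043.
So ω_n = √1043 = 32.3 rad/s and ζ = 39.83/(2·32.3) = 0.617.
t_s ≈ 4/(ζω_n) = 0.201 s.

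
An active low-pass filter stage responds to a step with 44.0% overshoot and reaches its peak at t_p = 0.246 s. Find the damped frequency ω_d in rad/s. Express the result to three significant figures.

ω_d ≈ 12.8 rad/s

t_p = π/ω_d, so ω_d = π/0.246 = 12.8 rad/s.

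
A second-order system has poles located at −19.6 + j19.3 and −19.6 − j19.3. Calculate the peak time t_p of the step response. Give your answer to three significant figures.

t_p = π/ω_d with ω_d = 19.3 (the imaginary part), so t_p = 0.163 s.

t_p ≈ 0.163 s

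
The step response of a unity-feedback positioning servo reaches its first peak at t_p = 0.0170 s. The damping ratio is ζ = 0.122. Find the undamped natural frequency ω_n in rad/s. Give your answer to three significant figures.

Peak time t_p = π/ω_d, so ω_d = π/t_p = π/0.0170 = 185 rad/s.
ω_n = ω_d/√(1−ζ²) = 185/√0.985 = 186 rad/s.

ω_n ≈ 186 rad/s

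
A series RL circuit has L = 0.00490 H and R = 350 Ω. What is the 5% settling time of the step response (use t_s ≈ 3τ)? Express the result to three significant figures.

τ = L/R = 0.00490/350 = 0.0000140 s.
t_s ≈ 3τ = 0.0000420 s.

t_s ≈ 0.0000420 s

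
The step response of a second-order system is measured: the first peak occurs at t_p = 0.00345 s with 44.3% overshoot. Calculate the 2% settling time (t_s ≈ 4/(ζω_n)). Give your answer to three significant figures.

ζ from %OS: ζ = |ln 0.443|/√(π²+ln²0.443) = 0.251.
From t_p = π/ω_d, ω_d = π/0.00345 = 911 rad/s, so ω_n = ω_d/√(1−ζ²) = 941 rad/s.
t_s ≈ 4/(ζω_n) = 4/(0.251·941) = 0.0169 s.

t_s ≈ 0.0169 s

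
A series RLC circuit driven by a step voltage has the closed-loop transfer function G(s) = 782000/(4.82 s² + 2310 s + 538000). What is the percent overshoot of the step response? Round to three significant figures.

%OS ≈ 3.94%

Dividing through by 4.82: denominator becomes s² + 479.3 s + 111600.
So ω_n = √111600 = 334 rad/s and ζ = 479.3/(2·334) = 0.717.
Overshoot: exp(−π·0.717/√(1−0.717²)) = 0.0394, i.e. 3.94%.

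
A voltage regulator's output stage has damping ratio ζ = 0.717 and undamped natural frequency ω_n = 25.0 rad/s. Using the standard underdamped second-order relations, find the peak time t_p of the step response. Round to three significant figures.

The damped frequency is ω_d = ω_n√(1−ζ²) = 25.0·√(1−0.514) = 17.4 rad/s.
Peak time t_p = π/ω_d = π/17.4 = 0.180 s.

t_p ≈ 0.180 s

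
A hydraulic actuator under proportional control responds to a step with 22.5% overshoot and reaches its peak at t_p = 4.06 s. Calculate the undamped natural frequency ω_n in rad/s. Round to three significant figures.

ω_n ≈ 0.857 rad/s

The overshoot fixes ζ = −ln(OS)/√(π²+ln²(OS)) = 0.429.
t_p = π/ω_d ⇒ ω_d = 0.774 rad/s; then ω_n = ω_d/√(1−ζ²) = 0.857 rad/s.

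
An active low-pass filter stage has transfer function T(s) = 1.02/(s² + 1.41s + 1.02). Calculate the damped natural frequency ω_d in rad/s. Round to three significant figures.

ω_d ≈ 0.723 rad/s

ω_n = √1.02 = 1.01 rad/s; ζ = 1.41/(2·1.01) = 0.698.
The damped frequency ω_d = ω_n√(1−ζ²) = 0.723 rad/s.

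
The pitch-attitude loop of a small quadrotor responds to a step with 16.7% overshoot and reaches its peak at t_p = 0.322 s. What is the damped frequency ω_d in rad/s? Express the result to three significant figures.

t_p = π/ω_d, so ω_d = π/0.322 = 9.76 rad/s.

ω_d ≈ 9.76 rad/s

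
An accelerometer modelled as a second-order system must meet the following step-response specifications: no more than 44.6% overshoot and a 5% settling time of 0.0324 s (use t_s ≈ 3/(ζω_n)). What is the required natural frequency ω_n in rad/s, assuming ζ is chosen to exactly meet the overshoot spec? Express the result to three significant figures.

Inverting the overshoot relation: ζ = |ln 0.446|/√(π² + ln²0.446) = 0.249.
From t_s ≈ 3/(ζω_n): ω_n = 3/(ζ·t_s) = 3/(0.249·0.0324) = 372 rad/s.

ω_n ≈ 372 rad/s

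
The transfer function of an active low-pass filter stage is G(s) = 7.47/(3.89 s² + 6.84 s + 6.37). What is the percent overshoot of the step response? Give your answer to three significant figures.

Dividing through by 3.89: denominator becomes s² + 1.758 s + 1.638.
So ω_n = √1.638 = 1.28 rad/s and ζ = 1.758/(2·1.28) = 0.687.
%OS = 100 e^{−πζ/√(1−ζ²)} with ζ = 0.687 gives 5.13%.

%OS ≈ 5.13%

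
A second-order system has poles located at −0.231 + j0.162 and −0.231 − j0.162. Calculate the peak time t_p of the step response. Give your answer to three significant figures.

t_p = π/ω_d with ω_d = 0.162 (the imaginary part), so t_p = 19.4 s.

t_p ≈ 19.4 s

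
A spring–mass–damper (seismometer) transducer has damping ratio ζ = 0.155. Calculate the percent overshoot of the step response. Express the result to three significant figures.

For an underdamped second-order system, %OS = 100·exp(−πζ/√(1−ζ²)).
πζ/√(1−ζ²) = π·0.155/√(1−0.0240) = 0.4929, so %OS = 100·e^(−0.4929) = 61.1%.

%OS ≈ 61.1%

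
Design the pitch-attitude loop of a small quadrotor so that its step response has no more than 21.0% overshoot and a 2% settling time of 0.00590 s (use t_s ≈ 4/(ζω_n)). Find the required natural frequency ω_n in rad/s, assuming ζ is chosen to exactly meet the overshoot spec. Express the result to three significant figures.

ω_n ≈ 1520 rad/s

From %OS = 100·exp(−πζ/√(1−ζ²)), invert to get ζ = −ln(OS)/√(π² + ln²(OS)) with OS = 0.210.
−ln 0.210 = 1.561, so ζ = 1.561/√(π² + 2.436) = 0.445.
From t_s ≈ 4/(ζω_n): ω_n = 4/(ζ·t_s) = 4/(0.445·0.00590) = 1520 rad/s.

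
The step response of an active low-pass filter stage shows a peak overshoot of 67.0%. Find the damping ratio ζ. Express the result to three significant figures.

Inverting the overshoot relation: ζ = |ln 0.670|/√(π² + ln²0.670) = 0.126.

ζ ≈ 0.126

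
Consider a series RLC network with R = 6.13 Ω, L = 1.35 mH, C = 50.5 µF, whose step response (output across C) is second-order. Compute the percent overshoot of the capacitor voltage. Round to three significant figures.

%OS ≈ 9.90%

For a series RLC circuit (capacitor voltage as output), ω_n = 1/√(LC) = 1/√(1.35 mH · 50.5 µF) = 3830 rad/s.
ζ = (R/2)·√(C/L) = (6.13/2)·√(50.5 µF/1.35 mH) = 0.593.
Overshoot: exp(−π·0.593/√(1−0.593²)) = 0.0990, i.e. 9.90%.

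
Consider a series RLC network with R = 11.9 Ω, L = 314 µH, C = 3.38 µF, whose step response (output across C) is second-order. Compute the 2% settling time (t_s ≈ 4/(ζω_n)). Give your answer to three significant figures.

t_s ≈ 0.000211 s

For a series RLC circuit (capacitor voltage as output), ω_n = 1/√(LC) = 1/√(314 µH · 3.38 µF) = 30700 rad/s.
ζ = (R/2)·√(C/L) = (11.9/2)·√(3.38 µF/314 µH) = 0.617.
t_s ≈ 4/(ζω_n) = 0.000211 s.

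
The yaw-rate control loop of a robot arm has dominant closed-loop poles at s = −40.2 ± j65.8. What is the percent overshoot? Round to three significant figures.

%OS ≈ 14.7%

With σ = 40.2, ω_d = 65.8: ω_n = √(σ²+ω_d²) = 77.1 rad/s, ζ = σ/ω_n = 0.521.
Overshoot: exp(−π·0.521/√(1−0.521²)) = 0.147, i.e. 14.7%.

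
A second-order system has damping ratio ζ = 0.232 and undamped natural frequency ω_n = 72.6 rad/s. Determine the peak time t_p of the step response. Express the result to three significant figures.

t_p ≈ 0.0445 s

The damped frequency is ω_d = ω_n√(1−ζ²) = 72.6·√(1−0.0538) = 70.6 rad/s.
Peak time t_p = π/ω_d = π/70.6 = 0.0445 s.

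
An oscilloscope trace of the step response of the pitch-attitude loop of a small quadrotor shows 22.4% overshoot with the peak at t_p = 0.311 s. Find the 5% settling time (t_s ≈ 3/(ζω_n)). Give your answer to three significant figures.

The overshoot fixes ζ = −ln(OS)/√(π²+ln²(OS)) = 0.430.
From t_p = π/ω_d, ω_d = π/0.311 = 10.1 rad/s, so ω_n = ω_d/√(1−ζ²) = 11.2 rad/s.
t_s ≈ 3/(ζω_n) = 3/(0.430·11.2) = 0.624 s.

t_s ≈ 0.624 s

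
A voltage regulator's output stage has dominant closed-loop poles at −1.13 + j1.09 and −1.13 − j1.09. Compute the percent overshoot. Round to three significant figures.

%OS ≈ 3.85%

With σ = 1.13, ω_d = 1.09: ω_n = √(σ²+ω_d²) = 1.57 rad/s, ζ = σ/ω_n = 0.720.
%OS = 100·exp(−πζ/√(1−ζ²)) = 3.85%.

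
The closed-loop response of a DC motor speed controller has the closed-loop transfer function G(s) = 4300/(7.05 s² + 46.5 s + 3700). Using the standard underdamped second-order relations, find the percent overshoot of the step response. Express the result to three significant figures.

Dividing through by 7.05: denominator becomes s² + 6.596 s + 524.8.
So ω_n = √524.8 = 22.9 rad/s and ζ = 6.596/(2·22.9) = 0.144.
Overshoot: exp(−π·0.144/√(1−0.144²)) = 0.633, i.e. 63.3%.

%OS ≈ 63.3%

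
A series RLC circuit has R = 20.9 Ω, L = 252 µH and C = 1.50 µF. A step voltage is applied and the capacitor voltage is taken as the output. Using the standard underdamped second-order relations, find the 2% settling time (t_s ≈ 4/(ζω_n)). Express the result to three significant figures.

For a series RLC circuit (capacitor voltage as output), ω_n = 1/√(LC) = 1/√(252 µH · 1.50 µF) = 51400 rad/s.
ζ = (R/2)·√(C/L) = (20.9/2)·√(1.50 µF/252 µH) = 0.806.
t_s ≈ 4/(ζω_n) = 0.0000965 s.

t_s ≈ 0.0000965 s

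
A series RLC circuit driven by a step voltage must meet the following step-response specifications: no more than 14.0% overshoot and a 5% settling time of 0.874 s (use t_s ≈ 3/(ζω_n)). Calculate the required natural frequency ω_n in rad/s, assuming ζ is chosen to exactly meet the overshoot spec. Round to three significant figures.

From %OS = 100·exp(−πζ/√(1−ζ²)), invert to get ζ = −ln(OS)/√(π² + ln²(OS)) with OS = 0.140.
−ln 0.140 = 1.966, so ζ = 1.966/√(π² + 3.866) = 0.531.
From t_s ≈ 3/(ζω_n): ω_n = 3/(ζ·t_s) = 3/(0.531·0.874) = 6.47 rad/s.

ω_n ≈ 6.47 rad/s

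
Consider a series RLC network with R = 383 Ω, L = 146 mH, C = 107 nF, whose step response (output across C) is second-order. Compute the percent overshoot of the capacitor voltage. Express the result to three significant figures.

For a series RLC circuit (capacitor voltage as output), ω_n = 1/√(LC) = 1/√(146 mH · 107 nF) = 8000 rad/s.
ζ = (R/2)·√(C/L) = (383/2)·√(107 nF/146 mH) = 0.164.
%OS = 100 e^{−πζ/√(1−ζ²)} with ζ = 0.164 gives 59.3%.

%OS ≈ 59.3%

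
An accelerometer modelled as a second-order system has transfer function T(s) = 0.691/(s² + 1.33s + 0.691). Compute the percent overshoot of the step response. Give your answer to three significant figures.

%OS ≈ 1.52%

Comparing the denominator to s² + 2ζω_n s + ω_n²: ω_n = √0.691 = 0.831 rad/s, and 2ζω_n = 1.33 so ζ = 1.33/(2·0.831) = 0.800.
%OS = 100 e^{−πζ/√(1−ζ²)} with ζ = 0.800 gives 1.52%.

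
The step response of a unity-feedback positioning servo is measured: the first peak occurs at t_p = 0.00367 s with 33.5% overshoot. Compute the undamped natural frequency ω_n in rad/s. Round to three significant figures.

From the overshoot, ζ = −ln(OS)/√(π²+ln²(OS)) = 0.329.
From t_p = π/ω_d, ω_d = π/0.00367 = 856 rad/s, so ω_n = ω_d/√(1−ζ²) = 906 rad/s.

ω_n ≈ 906 rad/s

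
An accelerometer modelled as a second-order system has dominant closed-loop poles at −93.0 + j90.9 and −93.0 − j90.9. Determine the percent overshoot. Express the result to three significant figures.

%OS ≈ 4.02%

With σ = 93.0, ω_d = 90.9: ω_n = √(σ²+ω_d²) = 130 rad/s, ζ = σ/ω_n = 0.715.
%OS = 100 e^{−πζ/√(1−ζ²)} with ζ = 0.715 gives 4.02%.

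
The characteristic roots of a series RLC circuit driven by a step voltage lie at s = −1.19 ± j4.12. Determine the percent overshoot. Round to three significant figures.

With σ = 1.19, ω_d = 4.12: ω_n = √(σ²+ω_d²) = 4.29 rad/s, ζ = σ/ω_n = 0.277.
Overshoot: exp(−π·0.277/√(1−0.277²)) = 0.404, i.e. 40.4%.

%OS ≈ 40.4%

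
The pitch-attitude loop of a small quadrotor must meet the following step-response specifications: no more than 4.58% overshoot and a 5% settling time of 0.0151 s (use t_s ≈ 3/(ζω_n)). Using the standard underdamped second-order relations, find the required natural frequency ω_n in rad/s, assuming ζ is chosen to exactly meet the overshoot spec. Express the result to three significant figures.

ζ = −ln(OS)/√(π² + (ln OS)²). With OS = 0.0458, ln OS = −3.083 and ζ = 3.083/4.402 = 0.700.
Then ω_n = 3/(ζ t_s) = 3/(0.700 × 0.0151) = 284 rad/s.

ω_n ≈ 284 rad/s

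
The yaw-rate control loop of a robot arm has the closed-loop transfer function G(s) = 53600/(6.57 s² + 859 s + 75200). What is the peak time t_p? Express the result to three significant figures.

t_p ≈ 0.0371 s

Dividing through by 6.57: denominator becomes s² + 130.7 s + 11450.
So ω_n = √11450 = 107 rad/s and ζ = 130.7/(2·107) = 0.611.
ω_d = 107·√(1 − 0.611²) = 84.7 rad/s. t_p = π/ω_d = 0.0371 s.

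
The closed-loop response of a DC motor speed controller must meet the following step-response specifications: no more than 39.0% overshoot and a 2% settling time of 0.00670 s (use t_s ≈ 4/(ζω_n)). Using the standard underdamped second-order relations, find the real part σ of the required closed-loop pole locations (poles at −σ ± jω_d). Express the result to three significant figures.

The settling-time spec alone fixes σ = ζω_n = 4/t_s = 4/0.00670 = 597.
(Overshoot then fixes ζ = 0.287 and hence ω_d = σ·√(1−ζ²)/ζ = 1990 rad/s.)

σ ≈ 597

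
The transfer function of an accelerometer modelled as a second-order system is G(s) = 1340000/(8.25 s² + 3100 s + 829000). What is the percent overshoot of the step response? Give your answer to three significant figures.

Dividing through by 8.25: denominator becomes s² + 375.8 s + 100500.
So ω_n = √100500 = 317 rad/s and ζ = 375.8/(2·317) = 0.593.
%OS = 100 e^{−πζ/√(1−ζ²)} with ζ = 0.593 gives 9.91%.

%OS ≈ 9.91%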